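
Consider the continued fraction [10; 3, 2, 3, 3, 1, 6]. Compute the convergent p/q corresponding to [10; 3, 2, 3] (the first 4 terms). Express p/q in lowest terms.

Build up convergents one term at a time:
a_0 = 10: 10/1
a_1 = 3: 31/3
a_2 = 2: 72/7
a_3 = 3: 247/24

247/24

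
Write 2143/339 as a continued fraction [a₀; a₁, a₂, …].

Run the Euclidean algorithm, recording each quotient:
⌊2143/339⌋ = 6, remainder 109
⌊339/109⌋ = 3, remainder 12
⌊109/12⌋ = 9, remainder 1
⌊12/1⌋ = 12, remainder 0

[6; 3, 9, 12]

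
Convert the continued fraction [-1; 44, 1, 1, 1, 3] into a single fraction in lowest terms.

-480/491

Use the convergent recurrence hₖ = aₖ·hₖ₋₁ + hₖ₋₂ (and likewise for the denominators kₖ):
a_0 = -1: -1/1
a_1 = 44: -43/44
a_2 = 1: -44/45
a_3 = 1: -87/89
a_4 = 1: -131/134
a_5 = 3: -480/491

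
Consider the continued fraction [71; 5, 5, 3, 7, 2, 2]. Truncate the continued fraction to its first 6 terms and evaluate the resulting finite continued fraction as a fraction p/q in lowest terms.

a_0 = 71: 71/1
a_1 = 5: 356/5
a_2 = 5: 1851/26
a_3 = 3: 5909/83
a_4 = 7: 43214/607
a_5 = 2: 92337/1297

92337/1297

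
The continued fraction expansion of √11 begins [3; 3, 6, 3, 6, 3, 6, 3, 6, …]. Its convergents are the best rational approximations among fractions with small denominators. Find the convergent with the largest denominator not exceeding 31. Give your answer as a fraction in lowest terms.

63/19

List convergents until the denominator exceeds the bound:
a_0 = 3: 3/1  (≤ bound)
a_1 = 3: 10/3  (≤ bound)
a_2 = 6: 63/19  (≤ bound)
a_3 = 3: 199/60  (> 31, stop)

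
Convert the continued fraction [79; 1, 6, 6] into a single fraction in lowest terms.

3434/43

Start with 6.
6 + 1/(6/1) = 6 + 1/6 = 37/6
1 + 1/(37/6) = 1 + 6/37 = 43/37
79 + 1/(43/37) = 79 + 37/43 = 3434/43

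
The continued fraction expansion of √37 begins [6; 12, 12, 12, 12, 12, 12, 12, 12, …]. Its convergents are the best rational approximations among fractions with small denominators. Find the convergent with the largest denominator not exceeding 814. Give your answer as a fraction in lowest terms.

882/145

List convergents until the denominator exceeds the bound:
a_0 = 6: 6/1  (≤ bound)
a_1 = 12: 73/12  (≤ bound)
a_2 = 12: 882/145  (≤ bound)
a_3 = 12: 10657/1752  (> 814, stop)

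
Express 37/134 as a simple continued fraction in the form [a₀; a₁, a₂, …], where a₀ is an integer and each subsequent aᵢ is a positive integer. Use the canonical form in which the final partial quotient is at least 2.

[0; 3, 1, 1, 1, 1, 1, 4]

37 = 0·134 + 37, so a_0 = 0
134 = 3·37 + 23, so a_1 = 3
37 = 1·23 + 14, so a_2 = 1
23 = 1·14 + 9, so a_3 = 1
14 = 1·9 + 5, so a_4 = 1
9 = 1·5 + 4, so a_5 = 1
5 = 1·4 + 1, so a_6 = 1
4 = 4·1 + 0, so a_7 = 4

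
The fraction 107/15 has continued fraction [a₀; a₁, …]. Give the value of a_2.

2

⌊107/15⌋ = 7, remainder 2
⌊15/2⌋ = 7, remainder 1
⌊2/1⌋ = 2, remainder 0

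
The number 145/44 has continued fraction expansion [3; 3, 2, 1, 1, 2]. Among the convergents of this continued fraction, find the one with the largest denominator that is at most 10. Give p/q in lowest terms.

33/10

List convergents until the denominator exceeds the bound:
a_0 = 3: 3/1  (≤ bound)
a_1 = 3: 10/3  (≤ bound)
a_2 = 2: 23/7  (≤ bound)
a_3 = 1: 33/10  (≤ bound)
a_4 = 1: 56/17  (> 10, stop)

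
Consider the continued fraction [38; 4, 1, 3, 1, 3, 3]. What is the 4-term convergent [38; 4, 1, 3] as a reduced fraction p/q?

726/19

a_0 = 38: 38/1
a_1 = 4: 153/4
a_2 = 1: 191/5
a_3 = 3: 726/19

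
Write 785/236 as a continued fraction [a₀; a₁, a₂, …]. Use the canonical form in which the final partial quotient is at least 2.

[3; 3, 15, 2, 2]

Repeatedly divide and take the remainder:
⌊785/236⌋ = 3, remainder 77
⌊236/77⌋ = 3, remainder 5
⌊77/5⌋ = 15, remainder 2
⌊5/2⌋ = 2, remainder 1
⌊2/1⌋ = 2, remainder 0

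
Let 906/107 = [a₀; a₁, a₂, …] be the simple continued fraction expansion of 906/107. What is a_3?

7

906 ÷ 107 → quotient 8, remainder 50
107 ÷ 50 → quotient 2, remainder 7
50 ÷ 7 → quotient 7, remainder 1
7 ÷ 1 → quotient 7, remainder 0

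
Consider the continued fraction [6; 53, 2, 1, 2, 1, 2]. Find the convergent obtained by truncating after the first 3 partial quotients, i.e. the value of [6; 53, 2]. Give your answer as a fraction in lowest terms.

Compute successive convergents:
a_0 = 6: 6/1
a_1 = 53: 319/53
a_2 = 2: 644/107

644/107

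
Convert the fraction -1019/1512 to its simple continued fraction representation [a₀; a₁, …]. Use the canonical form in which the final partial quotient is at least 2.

[-1; 3, 14, 1, 15, 2]

Run the Euclidean algorithm, recording each quotient:
⌊-1019/1512⌋ = -1, remainder 493
⌊1512/493⌋ = 3, remainder 33
⌊493/33⌋ = 14, remainder 31
⌊33/31⌋ = 1, remainder 2
⌊31/2⌋ = 15, remainder 1
⌊2/1⌋ = 2, remainder 0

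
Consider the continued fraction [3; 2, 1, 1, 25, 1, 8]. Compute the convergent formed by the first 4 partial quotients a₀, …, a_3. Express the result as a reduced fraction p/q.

Use the convergent recurrence hₖ = aₖ·hₖ₋₁ + hₖ₋₂ (and likewise for the denominators kₖ):
a_0 = 3: 3/1
a_1 = 2: 7/2
a_2 = 1: 10/3
a_3 = 1: 17/5

17/5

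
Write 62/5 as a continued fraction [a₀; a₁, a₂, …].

⌊62/5⌋ = 12, remainder 2
⌊5/2⌋ = 2, remainder 1
⌊2/1⌋ = 2, remainder 0

[12; 2, 2]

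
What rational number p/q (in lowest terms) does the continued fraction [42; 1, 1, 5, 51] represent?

a_0 = 42: 42/1
a_1 = 1: 43/1
a_2 = 1: 85/2
a_3 = 5: 468/11
a_4 = 51: 23953/563

23953/563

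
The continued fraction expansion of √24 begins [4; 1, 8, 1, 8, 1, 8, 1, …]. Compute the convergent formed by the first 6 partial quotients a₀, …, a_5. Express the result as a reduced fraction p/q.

485/99

Work from the innermost term outward:
Start with 1.
8 + 1/(1/1) = 8 + 1/1 = 9/1
1 + 1/(9/1) = 1 + 1/9 = 10/9
8 + 1/(10/9) = 8 + 9/10 = 89/10
1 + 1/(89/10) = 1 + 10/89 = 99/89
4 + 1/(99/89) = 4 + 89/99 = 485/99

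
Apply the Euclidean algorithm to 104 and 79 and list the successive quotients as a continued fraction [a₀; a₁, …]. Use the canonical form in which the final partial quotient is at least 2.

104 ÷ 79 → quotient 1, remainder 25
79 ÷ 25 → quotient 3, remainder 4
25 ÷ 4 → quotient 6, remainder 1
4 ÷ 1 → quotient 4, remainder 0

[1; 3, 6, 4]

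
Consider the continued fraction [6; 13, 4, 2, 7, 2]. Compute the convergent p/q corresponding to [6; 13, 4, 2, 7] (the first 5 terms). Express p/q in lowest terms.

Starting at the tail and folding back:
Start with 7.
2 + 1/(7/1) = 2 + 1/7 = 15/7
4 + 1/(15/7) = 4 + 7/15 = 67/15
13 + 1/(67/15) = 13 + 15/67 = 886/67
6 + 1/(886/67) = 6 + 67/886 = 5383/886

5383/886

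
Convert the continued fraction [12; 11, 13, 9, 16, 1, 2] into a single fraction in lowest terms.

Use the convergent recurrence hₖ = aₖ·hₖ₋₁ + hₖ₋₂ (and likewise for the denominators kₖ):
a_0 = 12: 12/1
a_1 = 11: 133/11
a_2 = 13: 1741/144
a_3 = 9: 15802/1307
a_4 = 16: 254573/21056
a_5 = 1: 270375/22363
a_6 = 2: 795323/65782

795323/65782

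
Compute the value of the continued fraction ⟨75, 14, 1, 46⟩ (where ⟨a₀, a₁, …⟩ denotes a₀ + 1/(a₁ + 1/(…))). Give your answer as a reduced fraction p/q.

52847/704

Build up convergents one term at a time:
a_0 = 75: 75/1
a_1 = 14: 1051/14
a_2 = 1: 1126/15
a_3 = 46: 52847/704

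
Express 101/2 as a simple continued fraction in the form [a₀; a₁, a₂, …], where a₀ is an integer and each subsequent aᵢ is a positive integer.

Run the Euclidean algorithm, recording each quotient:
⌊101/2⌋ = 50, remainder 1
⌊2/1⌋ = 2, remainder 0

[50; 2]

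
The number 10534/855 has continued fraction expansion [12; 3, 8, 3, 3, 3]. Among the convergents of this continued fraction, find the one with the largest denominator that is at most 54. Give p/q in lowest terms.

List convergents until the denominator exceeds the bound:
a_0 = 12: 12/1  (≤ bound)
a_1 = 3: 37/3  (≤ bound)
a_2 = 8: 308/25  (≤ bound)
a_3 = 3: 961/78  (> 54, stop)

308/25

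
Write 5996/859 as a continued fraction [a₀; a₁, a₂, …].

[6; 1, 49, 1, 1, 8]

5996 ÷ 859 → quotient 6, remainder 842
859 ÷ 842 → quotient 1, remainder 17
842 ÷ 17 → quotient 49, remainder 9
17 ÷ 9 → quotient 1, remainder 8
9 ÷ 8 → quotient 1, remainder 1
8 ÷ 1 → quotient 8, remainder 0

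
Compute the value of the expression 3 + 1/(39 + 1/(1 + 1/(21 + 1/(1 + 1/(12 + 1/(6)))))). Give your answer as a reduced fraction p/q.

218894/72361

Start with 6.
12 + 1/(6/1) = 12 + 1/6 = 73/6
1 + 1/(73/6) = 1 + 6/73 = 79/73
21 + 1/(79/73) = 21 + 73/79 = 1732/79
1 + 1/(1732/79) = 1 + 79/1732 = 1811/1732
39 + 1/(1811/1732) = 39 + 1732/1811 = 72361/1811
3 + 1/(72361/1811) = 3 + 1811/72361 = 218894/72361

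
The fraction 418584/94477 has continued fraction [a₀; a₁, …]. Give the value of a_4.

418584 ÷ 94477 → quotient 4, remainder 40676
94477 ÷ 40676 → quotient 2, remainder 13125
40676 ÷ 13125 → quotient 3, remainder 1301
13125 ÷ 1301 → quotient 10, remainder 115
1301 ÷ 115 → quotient 11, remainder 36

11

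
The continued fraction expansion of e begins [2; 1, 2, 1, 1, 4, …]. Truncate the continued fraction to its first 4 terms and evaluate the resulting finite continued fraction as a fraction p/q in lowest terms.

a_0 = 2: 2/1
a_1 = 1: 3/1
a_2 = 2: 8/3
a_3 = 1: 11/4

11/4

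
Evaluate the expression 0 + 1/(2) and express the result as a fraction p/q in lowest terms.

1/2

Use the convergent recurrence hₖ = aₖ·hₖ₋₁ + hₖ₋₂ (and likewise for the denominators kₖ):
a_0 = 0: 0/1
a_1 = 2: 1/2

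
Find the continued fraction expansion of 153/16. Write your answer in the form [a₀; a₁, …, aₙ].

[9; 1, 1, 3, 2]

Repeatedly divide and take the remainder:
⌊153/16⌋ = 9, remainder 9
⌊16/9⌋ = 1, remainder 7
⌊9/7⌋ = 1, remainder 2
⌊7/2⌋ = 3, remainder 1
⌊2/1⌋ = 2, remainder 0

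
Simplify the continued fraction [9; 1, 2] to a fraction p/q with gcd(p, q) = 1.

29/3

Use the convergent recurrence hₖ = aₖ·hₖ₋₁ + hₖ₋₂ (and likewise for the denominators kₖ):
a_0 = 9: 9/1
a_1 = 1: 10/1
a_2 = 2: 29/3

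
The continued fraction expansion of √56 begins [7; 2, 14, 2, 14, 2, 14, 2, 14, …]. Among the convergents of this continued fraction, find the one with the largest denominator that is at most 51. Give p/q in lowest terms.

217/29

a_0 = 7: 7/1  (≤ bound)
a_1 = 2: 15/2  (≤ bound)
a_2 = 14: 217/29  (≤ bound)
a_3 = 2: 449/60  (> 51, stop)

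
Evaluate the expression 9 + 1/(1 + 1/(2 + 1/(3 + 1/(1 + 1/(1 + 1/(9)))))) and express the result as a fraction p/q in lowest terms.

2133/220

Start with 9.
1 + 1/(9/1) = 1 + 1/9 = 10/9
1 + 1/(10/9) = 1 + 9/10 = 19/10
3 + 1/(19/10) = 3 + 10/19 = 67/19
2 + 1/(67/19) = 2 + 19/67 = 153/67
1 + 1/(153/67) = 1 + 67/153 = 220/153
9 + 1/(220/153) = 9 + 153/220 = 2133/220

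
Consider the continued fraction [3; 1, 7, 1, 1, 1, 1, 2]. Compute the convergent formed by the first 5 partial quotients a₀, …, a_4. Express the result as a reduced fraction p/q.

66/17

Work from the innermost term outward:
Start with 1.
1 + 1/(1/1) = 1 + 1/1 = 2/1
7 + 1/(2/1) = 7 + 1/2 = 15/2
1 + 1/(15/2) = 1 + 2/15 = 17/15
3 + 1/(17/15) = 3 + 15/17 = 66/17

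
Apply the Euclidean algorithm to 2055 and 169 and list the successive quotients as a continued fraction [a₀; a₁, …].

[12; 6, 3, 1, 6]

Run the Euclidean algorithm, recording each quotient:
2055 = 12·169 + 27, so a_0 = 12
169 = 6·27 + 7, so a_1 = 6
27 = 3·7 + 6, so a_2 = 3
7 = 1·6 + 1, so a_3 = 1
6 = 6·1 + 0, so a_4 = 6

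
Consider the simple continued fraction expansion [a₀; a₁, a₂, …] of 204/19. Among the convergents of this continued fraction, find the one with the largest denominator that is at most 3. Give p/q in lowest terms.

32/3

a_0 = 10: 10/1  (≤ bound)
a_1 = 1: 11/1  (≤ bound)
a_2 = 2: 32/3  (≤ bound)
a_3 = 1: 43/4  (> 3, stop)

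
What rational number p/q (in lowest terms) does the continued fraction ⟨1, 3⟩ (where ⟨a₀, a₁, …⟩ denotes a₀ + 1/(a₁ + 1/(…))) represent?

4/3

Build up convergents one term at a time:
a_0 = 1: 1/1
a_1 = 3: 4/3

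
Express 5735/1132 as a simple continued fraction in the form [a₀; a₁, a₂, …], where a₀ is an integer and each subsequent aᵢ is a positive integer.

[5; 15, 10, 1, 2, 2]

⌊5735/1132⌋ = 5, remainder 75
⌊1132/75⌋ = 15, remainder 7
⌊75/7⌋ = 10, remainder 5
⌊7/5⌋ = 1, remainder 2
⌊5/2⌋ = 2, remainder 1
⌊2/1⌋ = 2, remainder 0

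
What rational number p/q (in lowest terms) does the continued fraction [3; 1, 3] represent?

a_0 = 3: 3/1
a_1 = 1: 4/1
a_2 = 3: 15/4

15/4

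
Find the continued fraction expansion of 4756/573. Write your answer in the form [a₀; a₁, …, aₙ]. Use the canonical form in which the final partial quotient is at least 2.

⌊4756/573⌋ = 8, remainder 172
⌊573/172⌋ = 3, remainder 57
⌊172/57⌋ = 3, remainder 1
⌊57/1⌋ = 57, remainder 0

[8; 3, 3, 57]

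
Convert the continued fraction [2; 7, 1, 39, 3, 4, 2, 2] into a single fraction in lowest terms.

Work from the innermost term outward:
Start with 2.
2 + 1/(2/1) = 2 + 1/2 = 5/2
4 + 1/(5/2) = 4 + 2/5 = 22/5
3 + 1/(22/5) = 3 + 5/22 = 71/22
39 + 1/(71/22) = 39 + 22/71 = 2791/71
1 + 1/(2791/71) = 1 + 71/2791 = 2862/2791
7 + 1/(2862/2791) = 7 + 2791/2862 = 22825/2862
2 + 1/(22825/2862) = 2 + 2862/22825 = 48512/22825

48512/22825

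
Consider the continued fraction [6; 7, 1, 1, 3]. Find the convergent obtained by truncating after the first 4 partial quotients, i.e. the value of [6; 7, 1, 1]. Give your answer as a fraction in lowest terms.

Use the convergent recurrence hₖ = aₖ·hₖ₋₁ + hₖ₋₂ (and likewise for the denominators kₖ):
a_0 = 6: 6/1
a_1 = 7: 43/7
a_2 = 1: 49/8
a_3 = 1: 92/15

92/15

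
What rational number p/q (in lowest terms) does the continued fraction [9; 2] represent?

a_0 = 9: 9/1
a_1 = 2: 19/2

19/2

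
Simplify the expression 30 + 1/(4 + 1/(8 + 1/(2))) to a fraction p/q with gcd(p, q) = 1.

Start with 2.
8 + 1/(2/1) = 8 + 1/2 = 17/2
4 + 1/(17/2) = 4 + 2/17 = 70/17
30 + 1/(70/17) = 30 + 17/70 = 2117/70

2117/70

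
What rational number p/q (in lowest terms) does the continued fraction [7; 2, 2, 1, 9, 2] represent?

Work from the innermost term outward:
Start with 2.
9 + 1/(2/1) = 9 + 1/2 = 19/2
1 + 1/(19/2) = 1 + 2/19 = 21/19
2 + 1/(21/19) = 2 + 19/21 = 61/21
2 + 1/(61/21) = 2 + 21/61 = 143/61
7 + 1/(143/61) = 7 + 61/143 = 1062/143

1062/143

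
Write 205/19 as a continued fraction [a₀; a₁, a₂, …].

[10; 1, 3, 1, 3]

205 = 10·19 + 15, so a_0 = 10
19 = 1·15 + 4, so a_1 = 1
15 = 3·4 + 3, so a_2 = 3
4 = 1·3 + 1, so a_3 = 1
3 = 3·1 + 0, so a_4 = 3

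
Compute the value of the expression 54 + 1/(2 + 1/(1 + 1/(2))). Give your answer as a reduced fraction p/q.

Collapse the nested fraction from the inside out:
Start with 2.
1 + 1/(2/1) = 1 + 1/2 = 3/2
2 + 1/(3/2) = 2 + 2/3 = 8/3
54 + 1/(8/3) = 54 + 3/8 = 435/8

435/8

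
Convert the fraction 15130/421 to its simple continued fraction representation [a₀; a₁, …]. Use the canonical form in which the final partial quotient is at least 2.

15130 ÷ 421 → quotient 35, remainder 395
421 ÷ 395 → quotient 1, remainder 26
395 ÷ 26 → quotient 15, remainder 5
26 ÷ 5 → quotient 5, remainder 1
5 ÷ 1 → quotient 5, remainder 0

[35; 1, 15, 5, 5]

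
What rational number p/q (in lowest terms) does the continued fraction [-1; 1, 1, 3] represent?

Build up convergents one term at a time:
a_0 = -1: -1/1
a_1 = 1: 0/1
a_2 = 1: -1/2
a_3 = 3: -3/7

-3/7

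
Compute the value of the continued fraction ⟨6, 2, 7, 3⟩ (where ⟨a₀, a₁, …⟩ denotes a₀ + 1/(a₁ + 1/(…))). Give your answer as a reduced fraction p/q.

a_0 = 6: 6/1
a_1 = 2: 13/2
a_2 = 7: 97/15
a_3 = 3: 304/47

304/47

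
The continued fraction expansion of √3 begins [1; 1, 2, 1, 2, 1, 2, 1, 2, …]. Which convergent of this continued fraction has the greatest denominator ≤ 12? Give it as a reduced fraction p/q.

a_0 = 1: 1/1  (≤ bound)
a_1 = 1: 2/1  (≤ bound)
a_2 = 2: 5/3  (≤ bound)
a_3 = 1: 7/4  (≤ bound)
a_4 = 2: 19/11  (≤ bound)
a_5 = 1: 26/15  (> 12, stop)

19/11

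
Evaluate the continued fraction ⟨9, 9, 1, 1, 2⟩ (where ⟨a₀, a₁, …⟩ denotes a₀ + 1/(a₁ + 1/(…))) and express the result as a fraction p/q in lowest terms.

Start with 2.
1 + 1/(2/1) = 1 + 1/2 = 3/2
1 + 1/(3/2) = 1 + 2/3 = 5/3
9 + 1/(5/3) = 9 + 3/5 = 48/5
9 + 1/(48/5) = 9 + 5/48 = 437/48

437/48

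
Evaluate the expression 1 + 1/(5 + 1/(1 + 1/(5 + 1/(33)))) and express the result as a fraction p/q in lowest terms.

Start with 33.
5 + 1/(33/1) = 5 + 1/33 = 166/33
1 + 1/(166/33) = 1 + 33/166 = 199/166
5 + 1/(199/166) = 5 + 166/199 = 1161/199
1 + 1/(1161/199) = 1 + 199/1161 = 1360/1161

1360/1161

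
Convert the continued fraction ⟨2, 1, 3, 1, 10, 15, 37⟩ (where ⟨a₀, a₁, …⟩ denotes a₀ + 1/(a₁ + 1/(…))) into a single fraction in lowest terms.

84474/30209

Start with 37.
15 + 1/(37/1) = 15 + 1/37 = 556/37
10 + 1/(556/37) = 10 + 37/556 = 5597/556
1 + 1/(5597/556) = 1 + 556/5597 = 6153/5597
3 + 1/(6153/5597) = 3 + 5597/6153 = 24056/6153
1 + 1/(24056/6153) = 1 + 6153/24056 = 30209/24056
2 + 1/(30209/24056) = 2 + 24056/30209 = 84474/30209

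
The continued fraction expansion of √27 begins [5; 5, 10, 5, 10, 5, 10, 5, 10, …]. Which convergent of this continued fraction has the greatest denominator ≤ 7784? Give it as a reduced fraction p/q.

a_0 = 5: 5/1  (≤ bound)
a_1 = 5: 26/5  (≤ bound)
a_2 = 10: 265/51  (≤ bound)
a_3 = 5: 1351/260  (≤ bound)
a_4 = 10: 13775/2651  (≤ bound)
a_5 = 5: 70226/13515  (> 7784, stop)

13775/2651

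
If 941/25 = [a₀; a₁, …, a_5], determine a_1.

Run the Euclidean algorithm, recording each quotient:
941 = 37·25 + 16, so a_0 = 37
25 = 1·16 + 9, so a_1 = 1

1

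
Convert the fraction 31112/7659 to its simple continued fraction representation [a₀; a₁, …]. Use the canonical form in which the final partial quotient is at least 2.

[4; 16, 11, 14, 3]

⌊31112/7659⌋ = 4, remainder 476
⌊7659/476⌋ = 16, remainder 43
⌊476/43⌋ = 11, remainder 3
⌊43/3⌋ = 14, remainder 1
⌊3/1⌋ = 3, remainder 0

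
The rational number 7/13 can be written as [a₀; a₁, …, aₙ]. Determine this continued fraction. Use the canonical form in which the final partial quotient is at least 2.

[0; 1, 1, 6]

Apply division with remainder until the remainder is 0:
7 ÷ 13 → quotient 0, remainder 7
13 ÷ 7 → quotient 1, remainder 6
7 ÷ 6 → quotient 1, remainder 1
6 ÷ 1 → quotient 6, remainder 0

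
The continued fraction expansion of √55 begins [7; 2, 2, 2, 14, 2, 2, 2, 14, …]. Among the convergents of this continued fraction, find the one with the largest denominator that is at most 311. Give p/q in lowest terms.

List convergents until the denominator exceeds the bound:
a_0 = 7: 7/1  (≤ bound)
a_1 = 2: 15/2  (≤ bound)
a_2 = 2: 37/5  (≤ bound)
a_3 = 2: 89/12  (≤ bound)
a_4 = 14: 1283/173  (≤ bound)
a_5 = 2: 2655/358  (> 311, stop)

1283/173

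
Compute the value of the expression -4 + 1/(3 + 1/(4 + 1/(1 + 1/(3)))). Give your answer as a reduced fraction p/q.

Start with 3.
1 + 1/(3/1) = 1 + 1/3 = 4/3
4 + 1/(4/3) = 4 + 3/4 = 19/4
3 + 1/(19/4) = 3 + 4/19 = 61/19
-4 + 1/(61/19) = -4 + 19/61 = -225/61

-225/61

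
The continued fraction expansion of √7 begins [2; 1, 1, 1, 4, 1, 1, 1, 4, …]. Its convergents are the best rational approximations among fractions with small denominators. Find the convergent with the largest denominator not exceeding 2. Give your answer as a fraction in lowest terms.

5/2

List convergents until the denominator exceeds the bound:
a_0 = 2: 2/1  (≤ bound)
a_1 = 1: 3/1  (≤ bound)
a_2 = 1: 5/2  (≤ bound)
a_3 = 1: 8/3  (> 2, stop)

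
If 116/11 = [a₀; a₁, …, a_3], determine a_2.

Run the Euclidean algorithm, recording each quotient:
⌊116/11⌋ = 10, remainder 6
⌊11/6⌋ = 1, remainder 5
⌊6/5⌋ = 1, remainder 1

1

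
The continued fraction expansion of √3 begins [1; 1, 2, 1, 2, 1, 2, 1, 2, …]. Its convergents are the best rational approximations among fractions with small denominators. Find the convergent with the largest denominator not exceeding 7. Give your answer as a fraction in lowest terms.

7/4

a_0 = 1: 1/1  (≤ bound)
a_1 = 1: 2/1  (≤ bound)
a_2 = 2: 5/3  (≤ bound)
a_3 = 1: 7/4  (≤ bound)
a_4 = 2: 19/11  (> 7, stop)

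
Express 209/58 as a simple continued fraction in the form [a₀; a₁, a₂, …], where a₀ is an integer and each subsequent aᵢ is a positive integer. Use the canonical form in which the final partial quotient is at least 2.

[3; 1, 1, 1, 1, 11]

⌊209/58⌋ = 3, remainder 35
⌊58/35⌋ = 1, remainder 23
⌊35/23⌋ = 1, remainder 12
⌊23/12⌋ = 1, remainder 11
⌊12/11⌋ = 1, remainder 1
⌊11/1⌋ = 11, remainder 0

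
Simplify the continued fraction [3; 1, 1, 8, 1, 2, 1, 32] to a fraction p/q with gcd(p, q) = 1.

8546/2423

a_0 = 3: 3/1
a_1 = 1: 4/1
a_2 = 1: 7/2
a_3 = 8: 60/17
a_4 = 1: 67/19
a_5 = 2: 194/55
a_6 = 1: 261/74
a_7 = 32: 8546/2423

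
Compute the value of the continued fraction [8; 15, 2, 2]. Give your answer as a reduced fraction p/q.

621/77

Starting at the tail and folding back:
Start with 2.
2 + 1/(2/1) = 2 + 1/2 = 5/2
15 + 1/(5/2) = 15 + 2/5 = 77/5
8 + 1/(77/5) = 8 + 5/77 = 621/77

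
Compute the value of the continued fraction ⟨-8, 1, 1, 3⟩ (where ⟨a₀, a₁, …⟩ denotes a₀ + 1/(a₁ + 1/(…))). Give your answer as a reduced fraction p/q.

Build up convergents one term at a time:
a_0 = -8: -8/1
a_1 = 1: -7/1
a_2 = 1: -15/2
a_3 = 3: -52/7

-52/7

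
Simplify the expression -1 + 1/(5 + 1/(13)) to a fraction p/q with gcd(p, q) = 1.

-53/66

Use the convergent recurrence hₖ = aₖ·hₖ₋₁ + hₖ₋₂ (and likewise for the denominators kₖ):
a_0 = -1: -1/1
a_1 = 5: -4/5
a_2 = 13: -53/66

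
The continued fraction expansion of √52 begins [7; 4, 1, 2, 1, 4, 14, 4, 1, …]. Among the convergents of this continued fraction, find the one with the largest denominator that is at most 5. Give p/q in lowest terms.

List convergents until the denominator exceeds the bound:
a_0 = 7: 7/1  (≤ bound)
a_1 = 4: 29/4  (≤ bound)
a_2 = 1: 36/5  (≤ bound)
a_3 = 2: 101/14  (> 5, stop)

36/5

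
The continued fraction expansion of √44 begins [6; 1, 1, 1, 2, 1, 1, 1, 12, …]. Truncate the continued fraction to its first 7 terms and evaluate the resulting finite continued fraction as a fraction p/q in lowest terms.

126/19

Use the convergent recurrence hₖ = aₖ·hₖ₋₁ + hₖ₋₂ (and likewise for the denominators kₖ):
a_0 = 6: 6/1
a_1 = 1: 7/1
a_2 = 1: 13/2
a_3 = 1: 20/3
a_4 = 2: 53/8
a_5 = 1: 73/11
a_6 = 1: 126/19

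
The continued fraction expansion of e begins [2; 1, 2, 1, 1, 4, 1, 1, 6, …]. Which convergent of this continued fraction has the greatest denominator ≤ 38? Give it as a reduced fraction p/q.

a_0 = 2: 2/1  (≤ bound)
a_1 = 1: 3/1  (≤ bound)
a_2 = 2: 8/3  (≤ bound)
a_3 = 1: 11/4  (≤ bound)
a_4 = 1: 19/7  (≤ bound)
a_5 = 4: 87/32  (≤ bound)
a_6 = 1: 106/39  (> 38, stop)

87/32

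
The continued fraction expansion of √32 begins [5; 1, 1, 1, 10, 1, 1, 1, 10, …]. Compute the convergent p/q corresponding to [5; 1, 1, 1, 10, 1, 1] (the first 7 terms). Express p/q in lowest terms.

379/67

Start with 1.
1 + 1/(1/1) = 1 + 1/1 = 2/1
10 + 1/(2/1) = 10 + 1/2 = 21/2
1 + 1/(21/2) = 1 + 2/21 = 23/21
1 + 1/(23/21) = 1 + 21/23 = 44/23
1 + 1/(44/23) = 1 + 23/44 = 67/44
5 + 1/(67/44) = 5 + 44/67 = 379/67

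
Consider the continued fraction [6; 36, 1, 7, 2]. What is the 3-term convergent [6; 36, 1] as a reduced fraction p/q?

223/37

Build up convergents one term at a time:
a_0 = 6: 6/1
a_1 = 36: 217/36
a_2 = 1: 223/37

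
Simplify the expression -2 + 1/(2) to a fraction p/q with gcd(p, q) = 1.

-3/2

Start with 2.
-2 + 1/(2/1) = -2 + 1/2 = -3/2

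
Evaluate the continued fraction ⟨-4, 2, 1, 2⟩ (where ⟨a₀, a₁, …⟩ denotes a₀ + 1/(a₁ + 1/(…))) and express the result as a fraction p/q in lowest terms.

-29/8

Work from the innermost term outward:
Start with 2.
1 + 1/(2/1) = 1 + 1/2 = 3/2
2 + 1/(3/2) = 2 + 2/3 = 8/3
-4 + 1/(8/3) = -4 + 3/8 = -29/8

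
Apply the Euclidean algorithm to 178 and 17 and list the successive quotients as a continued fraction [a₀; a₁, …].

[10; 2, 8]

⌊178/17⌋ = 10, remainder 8
⌊17/8⌋ = 2, remainder 1
⌊8/1⌋ = 8, remainder 0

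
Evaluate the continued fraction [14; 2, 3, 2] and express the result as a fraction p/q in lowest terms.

a_0 = 14: 14/1
a_1 = 2: 29/2
a_2 = 3: 101/7
a_3 = 2: 231/16

231/16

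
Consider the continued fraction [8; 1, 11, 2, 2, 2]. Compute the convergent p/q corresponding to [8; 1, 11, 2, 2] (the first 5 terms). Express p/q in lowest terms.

553/62

Start with 2.
2 + 1/(2/1) = 2 + 1/2 = 5/2
11 + 1/(5/2) = 11 + 2/5 = 57/5
1 + 1/(57/5) = 1 + 5/57 = 62/57
8 + 1/(62/57) = 8 + 57/62 = 553/62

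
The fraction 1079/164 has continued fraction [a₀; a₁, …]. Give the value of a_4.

1

Apply division with remainder until the remainder is 0:
⌊1079/164⌋ = 6, remainder 95
⌊164/95⌋ = 1, remainder 69
⌊95/69⌋ = 1, remainder 26
⌊69/26⌋ = 2, remainder 17
⌊26/17⌋ = 1, remainder 9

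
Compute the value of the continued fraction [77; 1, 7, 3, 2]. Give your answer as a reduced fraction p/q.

4517/58

Start with 2.
3 + 1/(2/1) = 3 + 1/2 = 7/2
7 + 1/(7/2) = 7 + 2/7 = 51/7
1 + 1/(51/7) = 1 + 7/51 = 58/51
77 + 1/(58/51) = 77 + 51/58 = 4517/58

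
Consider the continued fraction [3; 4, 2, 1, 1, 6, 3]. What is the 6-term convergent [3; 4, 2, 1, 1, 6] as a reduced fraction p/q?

a_0 = 3: 3/1
a_1 = 4: 13/4
a_2 = 2: 29/9
a_3 = 1: 42/13
a_4 = 1: 71/22
a_5 = 6: 468/145

468/145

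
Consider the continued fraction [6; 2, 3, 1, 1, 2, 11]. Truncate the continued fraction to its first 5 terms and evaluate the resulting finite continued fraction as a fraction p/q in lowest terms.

103/16

a_0 = 6: 6/1
a_1 = 2: 13/2
a_2 = 3: 45/7
a_3 = 1: 58/9
a_4 = 1: 103/16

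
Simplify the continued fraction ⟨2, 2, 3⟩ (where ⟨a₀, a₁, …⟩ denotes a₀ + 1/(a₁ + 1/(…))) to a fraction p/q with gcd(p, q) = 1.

Start with 3.
2 + 1/(3/1) = 2 + 1/3 = 7/3
2 + 1/(7/3) = 2 + 3/7 = 17/7

17/7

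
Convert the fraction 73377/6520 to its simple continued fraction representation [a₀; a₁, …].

73377 = 11·6520 + 1657, so a_0 = 11
6520 = 3·1657 + 1549, so a_1 = 3
1657 = 1·1549 + 108, so a_2 = 1
1549 = 14·108 + 37, so a_3 = 14
108 = 2·37 + 34, so a_4 = 2
37 = 1·34 + 3, so a_5 = 1
34 = 11·3 + 1, so a_6 = 11
3 = 3·1 + 0, so a_7 = 3

[11; 3, 1, 14, 2, 1, 11, 3]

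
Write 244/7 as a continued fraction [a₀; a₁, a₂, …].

[34; 1, 6]

Apply division with remainder until the remainder is 0:
⌊244/7⌋ = 34, remainder 6
⌊7/6⌋ = 1, remainder 1
⌊6/1⌋ = 6, remainder 0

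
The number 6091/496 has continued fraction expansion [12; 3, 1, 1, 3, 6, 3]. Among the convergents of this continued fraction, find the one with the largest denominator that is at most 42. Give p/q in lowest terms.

a_0 = 12: 12/1  (≤ bound)
a_1 = 3: 37/3  (≤ bound)
a_2 = 1: 49/4  (≤ bound)
a_3 = 1: 86/7  (≤ bound)
a_4 = 3: 307/25  (≤ bound)
a_5 = 6: 1928/157  (> 42, stop)

307/25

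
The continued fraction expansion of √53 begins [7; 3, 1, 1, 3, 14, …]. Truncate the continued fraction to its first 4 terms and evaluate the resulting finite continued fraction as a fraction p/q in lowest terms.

Build up convergents one term at a time:
a_0 = 7: 7/1
a_1 = 3: 22/3
a_2 = 1: 29/4
a_3 = 1: 51/7

51/7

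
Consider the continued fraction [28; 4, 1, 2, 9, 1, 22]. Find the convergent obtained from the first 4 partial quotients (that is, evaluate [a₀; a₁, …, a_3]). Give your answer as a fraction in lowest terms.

395/14

Start with 2.
1 + 1/(2/1) = 1 + 1/2 = 3/2
4 + 1/(3/2) = 4 + 2/3 = 14/3
28 + 1/(14/3) = 28 + 3/14 = 395/14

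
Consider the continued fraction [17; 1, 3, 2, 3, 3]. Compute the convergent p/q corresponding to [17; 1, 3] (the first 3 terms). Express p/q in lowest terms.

71/4

Compute successive convergents:
a_0 = 17: 17/1
a_1 = 1: 18/1
a_2 = 3: 71/4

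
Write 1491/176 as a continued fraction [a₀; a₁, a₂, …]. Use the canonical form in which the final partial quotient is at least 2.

[8; 2, 8, 3, 3]

1491 ÷ 176 → quotient 8, remainder 83
176 ÷ 83 → quotient 2, remainder 10
83 ÷ 10 → quotient 8, remainder 3
10 ÷ 3 → quotient 3, remainder 1
3 ÷ 1 → quotient 3, remainder 0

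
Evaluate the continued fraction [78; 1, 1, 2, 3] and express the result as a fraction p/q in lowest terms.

a_0 = 78: 78/1
a_1 = 1: 79/1
a_2 = 1: 157/2
a_3 = 2: 393/5
a_4 = 3: 1336/17

1336/17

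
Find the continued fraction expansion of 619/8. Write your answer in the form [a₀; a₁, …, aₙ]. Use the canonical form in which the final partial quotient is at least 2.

[77; 2, 1, 2]

619 = 77·8 + 3, so a_0 = 77
8 = 2·3 + 2, so a_1 = 2
3 = 1·2 + 1, so a_2 = 1
2 = 2·1 + 0, so a_3 = 2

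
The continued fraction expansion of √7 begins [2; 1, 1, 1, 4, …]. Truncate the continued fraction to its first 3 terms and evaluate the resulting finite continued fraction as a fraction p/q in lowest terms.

Start with 1.
1 + 1/(1/1) = 1 + 1/1 = 2/1
2 + 1/(2/1) = 2 + 1/2 = 5/2

5/2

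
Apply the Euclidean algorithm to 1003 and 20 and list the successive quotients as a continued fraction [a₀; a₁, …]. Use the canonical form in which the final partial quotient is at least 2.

[50; 6, 1, 2]

Apply division with remainder until the remainder is 0:
⌊1003/20⌋ = 50, remainder 3
⌊20/3⌋ = 6, remainder 2
⌊3/2⌋ = 1, remainder 1
⌊2/1⌋ = 2, remainder 0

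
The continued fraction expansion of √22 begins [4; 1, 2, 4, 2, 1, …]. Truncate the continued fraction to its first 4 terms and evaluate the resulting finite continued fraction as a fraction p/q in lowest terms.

61/13

a_0 = 4: 4/1
a_1 = 1: 5/1
a_2 = 2: 14/3
a_3 = 4: 61/13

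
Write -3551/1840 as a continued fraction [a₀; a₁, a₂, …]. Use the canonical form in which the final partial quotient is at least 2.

[-2; 14, 3, 1, 3, 1, 6]

Apply division with remainder until the remainder is 0:
⌊-3551/1840⌋ = -2, remainder 129
⌊1840/129⌋ = 14, remainder 34
⌊129/34⌋ = 3, remainder 27
⌊34/27⌋ = 1, remainder 7
⌊27/7⌋ = 3, remainder 6
⌊7/6⌋ = 1, remainder 1
⌊6/1⌋ = 6, remainder 0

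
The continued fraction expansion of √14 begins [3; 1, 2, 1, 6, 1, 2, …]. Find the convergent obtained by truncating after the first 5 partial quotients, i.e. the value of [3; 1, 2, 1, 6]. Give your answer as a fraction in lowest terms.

101/27

a_0 = 3: 3/1
a_1 = 1: 4/1
a_2 = 2: 11/3
a_3 = 1: 15/4
a_4 = 6: 101/27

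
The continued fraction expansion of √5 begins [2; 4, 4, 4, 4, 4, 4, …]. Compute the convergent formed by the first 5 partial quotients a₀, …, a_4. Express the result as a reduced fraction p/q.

682/305

a_0 = 2: 2/1
a_1 = 4: 9/4
a_2 = 4: 38/17
a_3 = 4: 161/72
a_4 = 4: 682/305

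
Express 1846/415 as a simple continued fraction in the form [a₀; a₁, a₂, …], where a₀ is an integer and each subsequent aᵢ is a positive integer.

[4; 2, 4, 3, 14]

Repeatedly divide and take the remainder:
⌊1846/415⌋ = 4, remainder 186
⌊415/186⌋ = 2, remainder 43
⌊186/43⌋ = 4, remainder 14
⌊43/14⌋ = 3, remainder 1
⌊14/1⌋ = 14, remainder 0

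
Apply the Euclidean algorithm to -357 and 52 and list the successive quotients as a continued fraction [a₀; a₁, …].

-357 ÷ 52 → quotient -7, remainder 7
52 ÷ 7 → quotient 7, remainder 3
7 ÷ 3 → quotient 2, remainder 1
3 ÷ 1 → quotient 3, remainder 0

[-7; 7, 2, 3]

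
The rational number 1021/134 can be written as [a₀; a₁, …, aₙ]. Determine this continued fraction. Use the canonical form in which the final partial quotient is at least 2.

[7; 1, 1, 1, 1, 1, 2, 6]

Repeatedly divide and take the remainder:
1021 ÷ 134 → quotient 7, remainder 83
134 ÷ 83 → quotient 1, remainder 51
83 ÷ 51 → quotient 1, remainder 32
51 ÷ 32 → quotient 1, remainder 19
32 ÷ 19 → quotient 1, remainder 13
19 ÷ 13 → quotient 1, remainder 6
13 ÷ 6 → quotient 2, remainder 1
6 ÷ 1 → quotient 6, remainder 0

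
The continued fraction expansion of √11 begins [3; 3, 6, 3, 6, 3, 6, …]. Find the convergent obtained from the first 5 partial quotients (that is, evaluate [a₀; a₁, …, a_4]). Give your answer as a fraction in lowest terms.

a_0 = 3: 3/1
a_1 = 3: 10/3
a_2 = 6: 63/19
a_3 = 3: 199/60
a_4 = 6: 1257/379

1257/379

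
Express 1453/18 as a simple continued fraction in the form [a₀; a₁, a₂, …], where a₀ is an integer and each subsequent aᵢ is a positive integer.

[80; 1, 2, 1, 1, 2]

1453 = 80·18 + 13, so a_0 = 80
18 = 1·13 + 5, so a_1 = 1
13 = 2·5 + 3, so a_2 = 2
5 = 1·3 + 2, so a_3 = 1
3 = 1·2 + 1, so a_4 = 1
2 = 2·1 + 0, so a_5 = 2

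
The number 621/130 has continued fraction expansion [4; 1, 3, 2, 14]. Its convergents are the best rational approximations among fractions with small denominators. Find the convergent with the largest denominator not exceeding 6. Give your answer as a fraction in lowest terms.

19/4

a_0 = 4: 4/1  (≤ bound)
a_1 = 1: 5/1  (≤ bound)
a_2 = 3: 19/4  (≤ bound)
a_3 = 2: 43/9  (> 6, stop)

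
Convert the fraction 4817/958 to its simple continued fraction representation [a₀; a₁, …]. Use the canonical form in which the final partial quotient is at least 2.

⌊4817/958⌋ = 5, remainder 27
⌊958/27⌋ = 35, remainder 13
⌊27/13⌋ = 2, remainder 1
⌊13/1⌋ = 13, remainder 0

[5; 35, 2, 13]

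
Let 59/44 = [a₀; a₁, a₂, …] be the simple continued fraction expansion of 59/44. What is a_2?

59 = 1·44 + 15, so a_0 = 1
44 = 2·15 + 14, so a_1 = 2
15 = 1·14 + 1, so a_2 = 1

1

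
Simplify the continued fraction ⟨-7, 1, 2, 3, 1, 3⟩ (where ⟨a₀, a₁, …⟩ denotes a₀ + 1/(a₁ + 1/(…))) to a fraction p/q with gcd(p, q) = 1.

Start with 3.
1 + 1/(3/1) = 1 + 1/3 = 4/3
3 + 1/(4/3) = 3 + 3/4 = 15/4
2 + 1/(15/4) = 2 + 4/15 = 34/15
1 + 1/(34/15) = 1 + 15/34 = 49/34
-7 + 1/(49/34) = -7 + 34/49 = -309/49

-309/49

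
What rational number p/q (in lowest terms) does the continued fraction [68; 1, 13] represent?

Start with 13.
1 + 1/(13/1) = 1 + 1/13 = 14/13
68 + 1/(14/13) = 68 + 13/14 = 965/14

965/14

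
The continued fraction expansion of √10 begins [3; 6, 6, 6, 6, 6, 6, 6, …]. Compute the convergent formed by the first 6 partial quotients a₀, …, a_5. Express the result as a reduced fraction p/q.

Build up convergents one term at a time:
a_0 = 3: 3/1
a_1 = 6: 19/6
a_2 = 6: 117/37
a_3 = 6: 721/228
a_4 = 6: 4443/1405
a_5 = 6: 27379/8658

27379/8658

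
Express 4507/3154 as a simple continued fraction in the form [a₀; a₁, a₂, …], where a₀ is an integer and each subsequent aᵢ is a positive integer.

4507 ÷ 3154 → quotient 1, remainder 1353
3154 ÷ 1353 → quotient 2, remainder 448
1353 ÷ 448 → quotient 3, remainder 9
448 ÷ 9 → quotient 49, remainder 7
9 ÷ 7 → quotient 1, remainder 2
7 ÷ 2 → quotient 3, remainder 1
2 ÷ 1 → quotient 2, remainder 0

[1; 2, 3, 49, 1, 3, 2]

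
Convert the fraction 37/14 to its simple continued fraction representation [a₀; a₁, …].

[2; 1, 1, 1, 4]

Run the Euclidean algorithm, recording each quotient:
37 ÷ 14 → quotient 2, remainder 9
14 ÷ 9 → quotient 1, remainder 5
9 ÷ 5 → quotient 1, remainder 4
5 ÷ 4 → quotient 1, remainder 1
4 ÷ 1 → quotient 4, remainder 0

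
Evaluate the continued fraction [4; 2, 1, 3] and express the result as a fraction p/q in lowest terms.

48/11

Compute successive convergents:
a_0 = 4: 4/1
a_1 = 2: 9/2
a_2 = 1: 13/3
a_3 = 3: 48/11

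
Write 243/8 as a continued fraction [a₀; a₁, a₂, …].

⌊243/8⌋ = 30, remainder 3
⌊8/3⌋ = 2, remainder 2
⌊3/2⌋ = 1, remainder 1
⌊2/1⌋ = 2, remainder 0

[30; 2, 1, 2]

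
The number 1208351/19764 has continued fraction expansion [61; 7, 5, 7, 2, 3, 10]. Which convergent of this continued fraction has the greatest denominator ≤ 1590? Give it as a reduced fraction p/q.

33871/554

a_0 = 61: 61/1  (≤ bound)
a_1 = 7: 428/7  (≤ bound)
a_2 = 5: 2201/36  (≤ bound)
a_3 = 7: 15835/259  (≤ bound)
a_4 = 2: 33871/554  (≤ bound)
a_5 = 3: 117448/1921  (> 1590, stop)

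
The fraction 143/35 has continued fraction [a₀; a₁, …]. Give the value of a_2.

1

143 ÷ 35 → quotient 4, remainder 3
35 ÷ 3 → quotient 11, remainder 2
3 ÷ 2 → quotient 1, remainder 1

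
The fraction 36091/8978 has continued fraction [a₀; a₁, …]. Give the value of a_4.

36091 = 4·8978 + 179, so a_0 = 4
8978 = 50·179 + 28, so a_1 = 50
179 = 6·28 + 11, so a_2 = 6
28 = 2·11 + 6, so a_3 = 2
11 = 1·6 + 5, so a_4 = 1

1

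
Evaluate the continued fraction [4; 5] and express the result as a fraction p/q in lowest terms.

21/5

Starting at the tail and folding back:
Start with 5.
4 + 1/(5/1) = 4 + 1/5 = 21/5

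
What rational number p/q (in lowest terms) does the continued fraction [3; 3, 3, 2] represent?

76/23

Starting at the tail and folding back:
Start with 2.
3 + 1/(2/1) = 3 + 1/2 = 7/2
3 + 1/(7/2) = 3 + 2/7 = 23/7
3 + 1/(23/7) = 3 + 7/23 = 76/23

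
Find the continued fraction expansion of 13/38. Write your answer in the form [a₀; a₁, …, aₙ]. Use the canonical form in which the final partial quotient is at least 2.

[0; 2, 1, 12]

13 ÷ 38 → quotient 0, remainder 13
38 ÷ 13 → quotient 2, remainder 12
13 ÷ 12 → quotient 1, remainder 1
12 ÷ 1 → quotient 12, remainder 0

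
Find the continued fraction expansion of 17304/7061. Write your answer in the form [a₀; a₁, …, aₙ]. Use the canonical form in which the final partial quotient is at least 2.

[2; 2, 4, 1, 1, 3, 3, 30]

⌊17304/7061⌋ = 2, remainder 3182
⌊7061/3182⌋ = 2, remainder 697
⌊3182/697⌋ = 4, remainder 394
⌊697/394⌋ = 1, remainder 303
⌊394/303⌋ = 1, remainder 91
⌊303/91⌋ = 3, remainder 30
⌊91/30⌋ = 3, remainder 1
⌊30/1⌋ = 30, remainder 0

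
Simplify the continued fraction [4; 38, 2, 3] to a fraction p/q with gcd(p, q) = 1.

Work from the innermost term outward:
Start with 3.
2 + 1/(3/1) = 2 + 1/3 = 7/3
38 + 1/(7/3) = 38 + 3/7 = 269/7
4 + 1/(269/7) = 4 + 7/269 = 1083/269

1083/269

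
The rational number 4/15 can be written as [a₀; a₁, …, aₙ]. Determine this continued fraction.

[0; 3, 1, 3]

Apply division with remainder until the remainder is 0:
⌊4/15⌋ = 0, remainder 4
⌊15/4⌋ = 3, remainder 3
⌊4/3⌋ = 1, remainder 1
⌊3/1⌋ = 3, remainder 0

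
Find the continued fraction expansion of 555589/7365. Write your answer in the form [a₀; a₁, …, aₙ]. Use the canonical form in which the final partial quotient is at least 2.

[75; 2, 3, 2, 3, 13, 10]

555589 = 75·7365 + 3214, so a_0 = 75
7365 = 2·3214 + 937, so a_1 = 2
3214 = 3·937 + 403, so a_2 = 3
937 = 2·403 + 131, so a_3 = 2
403 = 3·131 + 10, so a_4 = 3
131 = 13·10 + 1, so a_5 = 13
10 = 10·1 + 0, so a_6 = 10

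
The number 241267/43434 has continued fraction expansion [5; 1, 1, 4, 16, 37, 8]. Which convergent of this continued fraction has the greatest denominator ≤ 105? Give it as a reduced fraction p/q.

50/9

a_0 = 5: 5/1  (≤ bound)
a_1 = 1: 6/1  (≤ bound)
a_2 = 1: 11/2  (≤ bound)
a_3 = 4: 50/9  (≤ bound)
a_4 = 16: 811/146  (> 105, stop)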